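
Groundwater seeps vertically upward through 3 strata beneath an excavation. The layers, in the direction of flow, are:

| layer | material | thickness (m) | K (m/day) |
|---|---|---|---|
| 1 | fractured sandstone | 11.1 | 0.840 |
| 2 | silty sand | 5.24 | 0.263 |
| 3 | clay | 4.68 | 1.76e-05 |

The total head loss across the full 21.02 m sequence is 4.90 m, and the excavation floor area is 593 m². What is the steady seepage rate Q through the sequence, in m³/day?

Flow is perpendicular to layering, so the layers act in series and the equivalent K is the thickness-weighted harmonic mean.
Total thickness L = 11.1 + 5.24 + 4.68 = 21.02 m.
Σ(b_i/K_i) = 11.1/0.840 + 5.24/0.263 + 4.68/1.76e-05 = 2.659e+05 d.
K_eq = L / Σ(b_i/K_i) = 21.02 / 2.659e+05 = 7.904e-05 m/day.
Q = K_eq · A · (Δh/L) = 7.904e-05 × 593 × (4.90/21.02) = 0.01093 m³/day.

0.0109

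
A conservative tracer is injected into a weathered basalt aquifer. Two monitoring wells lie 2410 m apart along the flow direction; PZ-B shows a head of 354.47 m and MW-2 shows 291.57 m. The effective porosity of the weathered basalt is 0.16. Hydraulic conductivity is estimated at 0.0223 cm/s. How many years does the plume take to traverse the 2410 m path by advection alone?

2.10

Convert K: 0.0223 cm/s × 864 = 19.27 m/day.
Hydraulic gradient i = (354.47 − 291.57) / 2410 = 62.9 / 2410 = 0.02610.
Darcy flux q = K · i = 19.27 × 0.02610 = 0.5029 m/day.
Seepage velocity v = q / n_e = 0.5029 / 0.16 = 3.143 m/day.
Travel time t = L / v = 2410 / 3.143 = 766.8 days = 2.099 years.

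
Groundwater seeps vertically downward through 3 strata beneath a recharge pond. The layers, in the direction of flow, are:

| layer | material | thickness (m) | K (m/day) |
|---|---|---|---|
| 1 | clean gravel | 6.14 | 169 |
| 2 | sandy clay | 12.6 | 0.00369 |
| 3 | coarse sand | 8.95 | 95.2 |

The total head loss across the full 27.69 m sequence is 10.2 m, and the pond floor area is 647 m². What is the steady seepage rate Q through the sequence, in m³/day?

1.93

Flow is perpendicular to layering, so the layers act in series and the equivalent K is the thickness-weighted harmonic mean.
Total thickness L = 6.14 + 12.6 + 8.95 = 27.69 m.
Σ(b_i/K_i) = 6.14/169 + 12.6/0.00369 + 8.95/95.2 = 3415 d.
K_eq = L / Σ(b_i/K_i) = 27.69 / 3415 = 0.008109 m/day.
Q = K_eq · A · (Δh/L) = 0.008109 × 647 × (10.2/27.69) = 1.933 m³/day.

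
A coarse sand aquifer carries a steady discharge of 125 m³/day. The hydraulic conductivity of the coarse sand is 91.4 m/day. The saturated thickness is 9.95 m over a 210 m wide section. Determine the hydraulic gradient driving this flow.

0.000655

Cross-sectional area A = 210 × 9.95 = 2090 m².
From Q = K·A·i, i = Q / (K·A) = 125 / (91.40 × 2090) = 0.0006545.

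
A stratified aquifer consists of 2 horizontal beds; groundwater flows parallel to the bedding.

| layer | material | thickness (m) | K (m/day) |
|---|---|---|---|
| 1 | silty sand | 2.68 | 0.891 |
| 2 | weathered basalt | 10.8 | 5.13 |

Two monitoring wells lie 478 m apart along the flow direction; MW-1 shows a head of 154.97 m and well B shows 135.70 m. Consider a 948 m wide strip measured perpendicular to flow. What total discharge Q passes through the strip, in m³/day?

Flow is parallel to layering, so each bed carries its own Darcy discharge and the transmissivities add.
Σ(K_i·b_i) = 0.891×2.68 + 5.13×10.8 = 57.79 m²/day.
Hydraulic gradient i = (154.97 − 135.70) / 478 = 19.27 / 478 = 0.04031.
Q = Σ(K_i·b_i) · W · i = 57.79 × 948 × 0.04031 = 2209 m³/day.

2210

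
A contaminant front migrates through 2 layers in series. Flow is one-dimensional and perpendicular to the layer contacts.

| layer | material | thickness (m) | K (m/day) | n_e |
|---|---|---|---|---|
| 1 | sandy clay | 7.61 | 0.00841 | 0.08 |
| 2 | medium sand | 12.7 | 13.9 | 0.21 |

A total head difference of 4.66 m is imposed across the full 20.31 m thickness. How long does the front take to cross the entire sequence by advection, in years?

With flow normal to the layers, continuity requires the same specific discharge q through every layer.
Σ(b_i/K_i) = 7.61/0.00841 + 12.7/13.9 = 905.8 d.
q = Δh / Σ(b_i/K_i) = 4.66 / 905.8 = 0.005145 m/day.
In each layer the seepage velocity is v_i = q/n_i, so the layer transit time is t_i = b_i·n_i / q:
  layer 1 (sandy clay): t_1 = 7.61 × 0.08 / 0.005145 = 118.3 d
  layer 2 (medium sand): t_2 = 12.7 × 0.21 / 0.005145 = 518.4 d
Total t = Σ t_i = 636.7 days = 1.743 years.

1.74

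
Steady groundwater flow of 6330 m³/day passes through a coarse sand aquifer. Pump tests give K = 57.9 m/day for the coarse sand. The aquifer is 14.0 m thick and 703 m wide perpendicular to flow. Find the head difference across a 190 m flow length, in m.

2.11

Cross-sectional area A = 703 × 14.0 = 9842 m².
From Q = K·A·i, i = Q / (K·A) = 6330 / (57.90 × 9842) = 0.01111.
Head loss Δh = i · L = 0.01111 × 190 = 2.111 m.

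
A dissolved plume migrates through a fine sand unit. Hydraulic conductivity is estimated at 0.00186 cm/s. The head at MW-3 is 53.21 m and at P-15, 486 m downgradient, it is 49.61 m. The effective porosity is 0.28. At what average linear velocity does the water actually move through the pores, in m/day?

0.0425

Convert K: 0.00186 cm/s × 864 = 1.607 m/day.
Hydraulic gradient i = (53.21 − 49.61) / 486 = 3.6 / 486 = 0.007407.
Darcy flux q = K · i = 1.607 × 0.007407 = 0.01190 m/day.
Seepage velocity v = q / n_e = 0.01190 / 0.28 = 0.04251 m/day.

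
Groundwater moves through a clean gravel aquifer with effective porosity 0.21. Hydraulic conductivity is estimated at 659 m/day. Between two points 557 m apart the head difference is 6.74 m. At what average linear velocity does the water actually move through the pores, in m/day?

Hydraulic gradient i = Δh / L = 6.74 / 557 = 0.01210.
Darcy flux q = K · i = 659.0 × 0.01210 = 7.974 m/day.
Seepage velocity v = q / n_e = 7.974 / 0.21 = 37.97 m/day.

38.0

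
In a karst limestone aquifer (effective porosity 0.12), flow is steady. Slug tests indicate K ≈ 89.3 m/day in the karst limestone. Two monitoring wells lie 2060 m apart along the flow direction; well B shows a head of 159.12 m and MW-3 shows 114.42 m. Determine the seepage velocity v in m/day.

16.1

Hydraulic gradient i = (159.12 − 114.42) / 2060 = 44.7 / 2060 = 0.02170.
Darcy flux q = K · i = 89.30 × 0.02170 = 1.938 m/day.
Seepage velocity v = q / n_e = 1.938 / 0.12 = 16.15 m/day.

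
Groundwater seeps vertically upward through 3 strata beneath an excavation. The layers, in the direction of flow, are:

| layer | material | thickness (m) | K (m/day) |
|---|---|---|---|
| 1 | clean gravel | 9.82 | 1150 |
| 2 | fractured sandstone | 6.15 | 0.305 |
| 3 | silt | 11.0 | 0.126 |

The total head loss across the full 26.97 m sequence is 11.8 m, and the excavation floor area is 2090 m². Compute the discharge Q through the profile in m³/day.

229

Flow is perpendicular to layering, so the layers act in series and the equivalent K is the thickness-weighted harmonic mean.
Total thickness L = 9.82 + 6.15 + 11.0 = 26.97 m.
Σ(b_i/K_i) = 9.82/1150 + 6.15/0.305 + 11.0/0.126 = 107.5 d.
K_eq = L / Σ(b_i/K_i) = 26.97 / 107.5 = 0.2509 m/day.
Q = K_eq · A · (Δh/L) = 0.2509 × 2090 × (11.8/26.97) = 229.5 m³/day.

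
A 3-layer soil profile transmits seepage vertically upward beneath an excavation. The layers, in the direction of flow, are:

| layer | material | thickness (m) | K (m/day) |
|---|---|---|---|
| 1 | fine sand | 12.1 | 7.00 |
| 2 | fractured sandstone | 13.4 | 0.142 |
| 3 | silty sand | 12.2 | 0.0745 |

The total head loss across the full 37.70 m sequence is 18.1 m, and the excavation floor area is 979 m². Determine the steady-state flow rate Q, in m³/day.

68.2

Flow is perpendicular to layering, so the layers act in series and the equivalent K is the thickness-weighted harmonic mean.
Total thickness L = 12.1 + 13.4 + 12.2 = 37.70 m.
Σ(b_i/K_i) = 12.1/7.00 + 13.4/0.142 + 12.2/0.0745 = 259.9 d.
K_eq = L / Σ(b_i/K_i) = 37.70 / 259.9 = 0.1451 m/day.
Q = K_eq · A · (Δh/L) = 0.1451 × 979 × (18.1/37.70) = 68.19 m³/day.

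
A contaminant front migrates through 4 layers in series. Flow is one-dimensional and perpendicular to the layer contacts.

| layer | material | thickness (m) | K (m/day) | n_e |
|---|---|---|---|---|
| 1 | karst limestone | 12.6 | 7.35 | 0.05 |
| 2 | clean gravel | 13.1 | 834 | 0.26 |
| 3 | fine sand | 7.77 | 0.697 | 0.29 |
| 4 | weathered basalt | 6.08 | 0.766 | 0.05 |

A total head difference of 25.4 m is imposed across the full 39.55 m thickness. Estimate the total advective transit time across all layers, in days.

5.40

With flow normal to the layers, continuity requires the same specific discharge q through every layer.
Σ(b_i/K_i) = 12.6/7.35 + 13.1/834 + 7.77/0.697 + 6.08/0.766 = 20.82 d.
q = Δh / Σ(b_i/K_i) = 25.4 / 20.82 = 1.220 m/day.
In each layer the seepage velocity is v_i = q/n_i, so the layer transit time is t_i = b_i·n_i / q:
  layer 1 (karst limestone): t_1 = 12.6 × 0.05 / 1.220 = 0.5163 d
  layer 2 (clean gravel): t_2 = 13.1 × 0.26 / 1.220 = 2.791 d
  layer 3 (fine sand): t_3 = 7.77 × 0.29 / 1.220 = 1.847 d
  layer 4 (weathered basalt): t_4 = 6.08 × 0.05 / 1.220 = 0.2491 d
Total t = Σ t_i = 5.403 days.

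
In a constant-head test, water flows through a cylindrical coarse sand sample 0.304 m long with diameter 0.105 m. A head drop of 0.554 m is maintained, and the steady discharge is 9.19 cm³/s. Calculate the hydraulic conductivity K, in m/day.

50.3

Cross-sectional area A = π·(d/2)² = π × (0.105/2)² = 0.008659 m².
Convert discharge: 9.19 cm³/s = 9.190e-06 m³/s.
Darcy's law rearranged: K = Q·L / (A·Δh) = 9.190e-06 × 0.304 / (0.008659 × 0.554) = 0.0005824 m/s = 50.32 m/day.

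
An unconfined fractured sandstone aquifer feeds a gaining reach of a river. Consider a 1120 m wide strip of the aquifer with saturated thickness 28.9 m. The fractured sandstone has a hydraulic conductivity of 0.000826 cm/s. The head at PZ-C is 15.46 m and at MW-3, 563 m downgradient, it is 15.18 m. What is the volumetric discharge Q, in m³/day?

Convert K: 0.000826 cm/s × 864 = 0.7137 m/day.
Cross-sectional area A = 1120 × 28.9 = 32368 m².
Hydraulic gradient i = (15.46 − 15.18) / 563 = 0.28 / 563 = 0.0004973.
Darcy's law: Q = K · A · i = 0.7137 × 32368 × 0.0004973 = 11.49 m³/day.

11.5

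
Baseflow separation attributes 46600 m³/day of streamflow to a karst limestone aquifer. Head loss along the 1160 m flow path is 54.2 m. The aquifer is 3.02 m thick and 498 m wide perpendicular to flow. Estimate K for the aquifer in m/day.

Cross-sectional area A = 498 × 3.02 = 1504 m².
Hydraulic gradient i = Δh / L = 54.2 / 1160 = 0.04672.
From Q = K·A·i, K = Q / (A·i) = 46600 / (1504 × 0.04672) = 663.1 m/day.

663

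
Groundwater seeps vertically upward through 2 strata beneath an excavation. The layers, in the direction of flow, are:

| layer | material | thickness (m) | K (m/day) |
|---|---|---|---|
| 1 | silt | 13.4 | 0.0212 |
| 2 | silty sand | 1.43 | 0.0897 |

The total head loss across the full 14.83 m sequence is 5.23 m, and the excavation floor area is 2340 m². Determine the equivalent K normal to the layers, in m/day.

0.0229

Flow is perpendicular to layering, so the layers act in series and the equivalent K is the thickness-weighted harmonic mean.
Total thickness L = 13.4 + 1.43 = 14.83 m.
Σ(b_i/K_i) = 13.4/0.0212 + 1.43/0.0897 = 648.0 d.
K_eq = L / Σ(b_i/K_i) = 14.83 / 648.0 = 0.02289 m/day.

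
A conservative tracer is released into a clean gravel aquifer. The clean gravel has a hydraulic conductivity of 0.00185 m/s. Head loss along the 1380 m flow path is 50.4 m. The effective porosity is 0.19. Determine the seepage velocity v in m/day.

Convert K: 0.00185 m/s × 86400 = 159.8 m/day.
Hydraulic gradient i = Δh / L = 50.4 / 1380 = 0.03652.
Darcy flux q = K · i = 159.8 × 0.03652 = 5.838 m/day.
Seepage velocity v = q / n_e = 5.838 / 0.19 = 30.72 m/day.

30.7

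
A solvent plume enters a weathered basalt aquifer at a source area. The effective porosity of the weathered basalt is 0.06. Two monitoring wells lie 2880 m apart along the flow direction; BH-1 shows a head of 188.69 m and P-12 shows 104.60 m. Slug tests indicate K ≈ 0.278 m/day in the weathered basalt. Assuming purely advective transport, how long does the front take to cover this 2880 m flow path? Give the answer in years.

58.3

Hydraulic gradient i = (188.69 − 104.60) / 2880 = 84.09 / 2880 = 0.02920.
Darcy flux q = K · i = 0.2780 × 0.02920 = 0.008117 m/day.
Seepage velocity v = q / n_e = 0.008117 / 0.06 = 0.1353 m/day.
Travel time t = L / v = 2880 / 0.1353 = 21289 days = 58.29 years.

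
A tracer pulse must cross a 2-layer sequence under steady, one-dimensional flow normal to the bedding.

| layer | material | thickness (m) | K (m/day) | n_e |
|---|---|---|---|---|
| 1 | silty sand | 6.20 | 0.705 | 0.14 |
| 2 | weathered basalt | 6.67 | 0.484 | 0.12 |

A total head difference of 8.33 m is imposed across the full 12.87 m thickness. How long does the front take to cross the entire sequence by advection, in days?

With flow normal to the layers, continuity requires the same specific discharge q through every layer.
Σ(b_i/K_i) = 6.20/0.705 + 6.67/0.484 = 22.58 d.
q = Δh / Σ(b_i/K_i) = 8.33 / 22.58 = 0.3690 m/day.
In each layer the seepage velocity is v_i = q/n_i, so the layer transit time is t_i = b_i·n_i / q:
  layer 1 (silty sand): t_1 = 6.20 × 0.14 / 0.3690 = 2.352 d
  layer 2 (weathered basalt): t_2 = 6.67 × 0.12 / 0.3690 = 2.169 d
Total t = Σ t_i = 4.522 days.

4.52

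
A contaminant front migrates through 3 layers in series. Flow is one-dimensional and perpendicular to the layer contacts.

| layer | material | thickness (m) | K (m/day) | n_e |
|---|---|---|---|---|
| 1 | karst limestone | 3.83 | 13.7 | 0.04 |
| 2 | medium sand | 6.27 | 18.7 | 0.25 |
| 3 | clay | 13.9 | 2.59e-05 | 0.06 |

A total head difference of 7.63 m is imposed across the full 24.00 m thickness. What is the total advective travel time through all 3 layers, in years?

With flow normal to the layers, continuity requires the same specific discharge q through every layer.
Σ(b_i/K_i) = 3.83/13.7 + 6.27/18.7 + 13.9/2.59e-05 = 5.367e+05 d.
q = Δh / Σ(b_i/K_i) = 7.63 / 5.367e+05 = 1.422e-05 m/day.
In each layer the seepage velocity is v_i = q/n_i, so the layer transit time is t_i = b_i·n_i / q:
  layer 1 (karst limestone): t_1 = 3.83 × 0.04 / 1.422e-05 = 10776 d
  layer 2 (medium sand): t_2 = 6.27 × 0.25 / 1.422e-05 = 1.103e+05 d
  layer 3 (clay): t_3 = 13.9 × 0.06 / 1.422e-05 = 58662 d
Total t = Σ t_i = 1.797e+05 days = 492.0 years.

492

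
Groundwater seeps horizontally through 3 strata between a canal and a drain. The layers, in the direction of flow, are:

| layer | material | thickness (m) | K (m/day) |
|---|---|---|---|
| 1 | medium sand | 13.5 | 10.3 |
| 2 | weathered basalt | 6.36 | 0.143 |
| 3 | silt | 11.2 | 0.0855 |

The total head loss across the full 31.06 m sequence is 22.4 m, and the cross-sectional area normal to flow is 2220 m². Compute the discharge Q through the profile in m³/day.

Flow is perpendicular to layering, so the layers act in series and the equivalent K is the thickness-weighted harmonic mean.
Total thickness L = 13.5 + 6.36 + 11.2 = 31.06 m.
Σ(b_i/K_i) = 13.5/10.3 + 6.36/0.143 + 11.2/0.0855 = 176.8 d.
K_eq = L / Σ(b_i/K_i) = 31.06 / 176.8 = 0.1757 m/day.
Q = K_eq · A · (Δh/L) = 0.1757 × 2220 × (22.4/31.06) = 281.3 m³/day.

281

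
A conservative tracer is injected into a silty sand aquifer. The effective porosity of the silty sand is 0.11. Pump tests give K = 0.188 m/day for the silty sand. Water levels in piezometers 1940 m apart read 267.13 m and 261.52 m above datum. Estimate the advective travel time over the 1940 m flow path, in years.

1070

Hydraulic gradient i = (267.13 − 261.52) / 1940 = 5.61 / 1940 = 0.002892.
Darcy flux q = K · i = 0.1880 × 0.002892 = 0.0005436 m/day.
Seepage velocity v = q / n_e = 0.0005436 / 0.11 = 0.004942 m/day.
Travel time t = L / v = 1940 / 0.004942 = 3.925e+05 days = 1075 years.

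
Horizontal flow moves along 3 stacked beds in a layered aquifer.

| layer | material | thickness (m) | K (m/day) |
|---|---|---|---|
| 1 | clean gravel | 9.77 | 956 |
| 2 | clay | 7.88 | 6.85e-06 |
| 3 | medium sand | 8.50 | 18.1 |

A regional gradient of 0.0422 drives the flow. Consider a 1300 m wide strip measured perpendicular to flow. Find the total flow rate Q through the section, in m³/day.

521000

Flow is parallel to layering, so each bed carries its own Darcy discharge and the transmissivities add.
Σ(K_i·b_i) = 956×9.77 + 6.85e-06×7.88 + 18.1×8.50 = 9494 m²/day.
Hydraulic gradient i = 0.0422.
Q = Σ(K_i·b_i) · W · i = 9494 × 1300 × 0.04220 = 5.208e+05 m³/day.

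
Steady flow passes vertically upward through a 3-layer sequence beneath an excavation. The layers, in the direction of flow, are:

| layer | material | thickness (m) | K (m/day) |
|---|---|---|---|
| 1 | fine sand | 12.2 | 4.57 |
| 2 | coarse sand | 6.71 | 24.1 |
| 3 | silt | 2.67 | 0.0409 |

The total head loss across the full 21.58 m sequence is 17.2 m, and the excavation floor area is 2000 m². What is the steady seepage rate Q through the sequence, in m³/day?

Flow is perpendicular to layering, so the layers act in series and the equivalent K is the thickness-weighted harmonic mean.
Total thickness L = 12.2 + 6.71 + 2.67 = 21.58 m.
Σ(b_i/K_i) = 12.2/4.57 + 6.71/24.1 + 2.67/0.0409 = 68.23 d.
K_eq = L / Σ(b_i/K_i) = 21.58 / 68.23 = 0.3163 m/day.
Q = K_eq · A · (Δh/L) = 0.3163 × 2000 × (17.2/21.58) = 504.2 m³/day.

504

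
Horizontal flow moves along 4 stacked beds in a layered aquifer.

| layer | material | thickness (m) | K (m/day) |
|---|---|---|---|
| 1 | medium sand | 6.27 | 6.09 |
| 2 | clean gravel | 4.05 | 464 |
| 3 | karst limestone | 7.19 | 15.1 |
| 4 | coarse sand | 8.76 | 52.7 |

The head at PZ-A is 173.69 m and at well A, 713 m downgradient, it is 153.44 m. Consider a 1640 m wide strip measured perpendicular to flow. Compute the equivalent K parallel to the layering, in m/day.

Flow is parallel to layering, so each bed carries its own Darcy discharge and the transmissivities add.
Σ(K_i·b_i) = 6.09×6.27 + 464×4.05 + 15.1×7.19 + 52.7×8.76 = 2488 m²/day.
Total thickness b = 26.27 m, so K_eq = Σ(K_i·b_i)/b = 94.69 m/day.

94.7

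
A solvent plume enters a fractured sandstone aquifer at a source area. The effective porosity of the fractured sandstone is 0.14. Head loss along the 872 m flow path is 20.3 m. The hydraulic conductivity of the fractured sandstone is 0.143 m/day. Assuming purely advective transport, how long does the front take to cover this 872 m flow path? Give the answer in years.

Hydraulic gradient i = Δh / L = 20.3 / 872 = 0.02328.
Darcy flux q = K · i = 0.1430 × 0.02328 = 0.003329 m/day.
Seepage velocity v = q / n_e = 0.003329 / 0.14 = 0.02378 m/day.
Travel time t = L / v = 872 / 0.02378 = 36672 days = 100.4 years.

100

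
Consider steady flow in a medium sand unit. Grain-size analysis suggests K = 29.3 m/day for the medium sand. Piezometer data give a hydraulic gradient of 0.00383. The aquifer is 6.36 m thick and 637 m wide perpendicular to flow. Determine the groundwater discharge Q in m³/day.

Cross-sectional area A = 637 × 6.36 = 4051 m².
Hydraulic gradient i = 0.00383.
Darcy's law: Q = K · A · i = 29.30 × 4051 × 0.003830 = 454.6 m³/day.

455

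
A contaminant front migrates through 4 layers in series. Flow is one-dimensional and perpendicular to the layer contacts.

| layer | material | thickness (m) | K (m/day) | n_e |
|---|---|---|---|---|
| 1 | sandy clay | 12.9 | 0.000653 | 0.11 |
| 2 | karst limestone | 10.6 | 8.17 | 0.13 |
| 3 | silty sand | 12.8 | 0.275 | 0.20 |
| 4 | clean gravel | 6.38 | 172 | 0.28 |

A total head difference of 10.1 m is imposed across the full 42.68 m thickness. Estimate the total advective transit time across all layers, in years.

With flow normal to the layers, continuity requires the same specific discharge q through every layer.
Σ(b_i/K_i) = 12.9/0.000653 + 10.6/8.17 + 12.8/0.275 + 6.38/172 = 19803 d.
q = Δh / Σ(b_i/K_i) = 10.1 / 19803 = 0.0005100 m/day.
In each layer the seepage velocity is v_i = q/n_i, so the layer transit time is t_i = b_i·n_i / q:
  layer 1 (sandy clay): t_1 = 12.9 × 0.11 / 0.0005100 = 2782 d
  layer 2 (karst limestone): t_2 = 10.6 × 0.13 / 0.0005100 = 2702 d
  layer 3 (silty sand): t_3 = 12.8 × 0.20 / 0.0005100 = 5019 d
  layer 4 (clean gravel): t_4 = 6.38 × 0.28 / 0.0005100 = 3503 d
Total t = Σ t_i = 14006 days = 38.35 years.

38.3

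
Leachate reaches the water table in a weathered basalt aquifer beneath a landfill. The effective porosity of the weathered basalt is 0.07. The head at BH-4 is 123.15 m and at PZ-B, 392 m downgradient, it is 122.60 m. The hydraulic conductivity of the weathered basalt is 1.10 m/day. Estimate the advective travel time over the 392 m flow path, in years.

48.7

Hydraulic gradient i = (123.15 − 122.60) / 392 = 0.55 / 392 = 0.001403.
Darcy flux q = K · i = 1.100 × 0.001403 = 0.001543 m/day.
Seepage velocity v = q / n_e = 0.001543 / 0.07 = 0.02205 m/day.
Travel time t = L / v = 392 / 0.02205 = 17779 days = 48.68 years.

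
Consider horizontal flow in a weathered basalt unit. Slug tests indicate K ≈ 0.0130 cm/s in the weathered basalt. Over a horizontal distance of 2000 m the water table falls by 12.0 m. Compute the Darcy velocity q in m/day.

Convert K: 0.0130 cm/s × 864 = 11.23 m/day.
Hydraulic gradient i = Δh / L = 12.0 / 2000 = 0.006000.
Specific discharge q = K · i = 11.23 × 0.006000 = 0.06739 m/day.

0.0674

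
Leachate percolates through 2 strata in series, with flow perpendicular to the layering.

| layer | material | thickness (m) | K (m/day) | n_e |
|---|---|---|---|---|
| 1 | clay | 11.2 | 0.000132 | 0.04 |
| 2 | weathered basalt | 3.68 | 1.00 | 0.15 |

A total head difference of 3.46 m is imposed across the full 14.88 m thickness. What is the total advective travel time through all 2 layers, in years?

With flow normal to the layers, continuity requires the same specific discharge q through every layer.
Σ(b_i/K_i) = 11.2/0.000132 + 3.68/1.00 = 84852 d.
q = Δh / Σ(b_i/K_i) = 3.46 / 84852 = 4.078e-05 m/day.
In each layer the seepage velocity is v_i = q/n_i, so the layer transit time is t_i = b_i·n_i / q:
  layer 1 (clay): t_1 = 11.2 × 0.04 / 4.078e-05 = 10987 d
  layer 2 (weathered basalt): t_2 = 3.68 × 0.15 / 4.078e-05 = 13537 d
Total t = Σ t_i = 24524 days = 67.14 years.

67.1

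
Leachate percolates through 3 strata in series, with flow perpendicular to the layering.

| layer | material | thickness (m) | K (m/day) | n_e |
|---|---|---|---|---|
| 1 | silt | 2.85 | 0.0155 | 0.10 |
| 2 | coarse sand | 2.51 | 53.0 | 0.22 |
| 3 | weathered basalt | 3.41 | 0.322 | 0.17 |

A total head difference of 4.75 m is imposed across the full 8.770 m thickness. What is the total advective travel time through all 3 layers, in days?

58.0

With flow normal to the layers, continuity requires the same specific discharge q through every layer.
Σ(b_i/K_i) = 2.85/0.0155 + 2.51/53.0 + 3.41/0.322 = 194.5 d.
q = Δh / Σ(b_i/K_i) = 4.75 / 194.5 = 0.02442 m/day.
In each layer the seepage velocity is v_i = q/n_i, so the layer transit time is t_i = b_i·n_i / q:
  layer 1 (silt): t_1 = 2.85 × 0.10 / 0.02442 = 11.67 d
  layer 2 (coarse sand): t_2 = 2.51 × 0.22 / 0.02442 = 22.61 d
  layer 3 (weathered basalt): t_3 = 3.41 × 0.17 / 0.02442 = 23.74 d
Total t = Σ t_i = 58.02 days.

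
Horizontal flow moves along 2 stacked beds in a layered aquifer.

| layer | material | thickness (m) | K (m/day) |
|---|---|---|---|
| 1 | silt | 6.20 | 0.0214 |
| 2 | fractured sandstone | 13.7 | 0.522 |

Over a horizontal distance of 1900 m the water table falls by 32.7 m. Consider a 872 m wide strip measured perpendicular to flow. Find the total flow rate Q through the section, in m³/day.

109

Flow is parallel to layering, so each bed carries its own Darcy discharge and the transmissivities add.
Σ(K_i·b_i) = 0.0214×6.20 + 0.522×13.7 = 7.284 m²/day.
Hydraulic gradient i = Δh / L = 32.7 / 1900 = 0.01721.
Q = Σ(K_i·b_i) · W · i = 7.284 × 872 × 0.01721 = 109.3 m³/day.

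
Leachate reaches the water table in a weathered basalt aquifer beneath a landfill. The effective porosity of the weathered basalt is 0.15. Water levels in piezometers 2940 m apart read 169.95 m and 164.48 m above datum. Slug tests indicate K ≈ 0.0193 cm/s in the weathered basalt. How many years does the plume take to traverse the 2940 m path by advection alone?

38.9

Convert K: 0.0193 cm/s × 864 = 16.68 m/day.
Hydraulic gradient i = (169.95 − 164.48) / 2940 = 5.47 / 2940 = 0.001861.
Darcy flux q = K · i = 16.68 × 0.001861 = 0.03102 m/day.
Seepage velocity v = q / n_e = 0.03102 / 0.15 = 0.2068 m/day.
Travel time t = L / v = 2940 / 0.2068 = 14214 days = 38.92 years.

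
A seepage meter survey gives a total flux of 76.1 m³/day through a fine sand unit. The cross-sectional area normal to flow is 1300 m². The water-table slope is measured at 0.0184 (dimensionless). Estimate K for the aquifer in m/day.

Hydraulic gradient i = 0.0184.
From Q = K·A·i, K = Q / (A·i) = 76.1 / (1300 × 0.01840) = 3.181 m/day.

3.18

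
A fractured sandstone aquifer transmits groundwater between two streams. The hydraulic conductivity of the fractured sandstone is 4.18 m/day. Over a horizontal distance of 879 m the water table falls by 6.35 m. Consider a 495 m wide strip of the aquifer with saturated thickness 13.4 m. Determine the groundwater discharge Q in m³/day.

200

Cross-sectional area A = 495 × 13.4 = 6633 m².
Hydraulic gradient i = Δh / L = 6.35 / 879 = 0.007224.
Darcy's law: Q = K · A · i = 4.180 × 6633 × 0.007224 = 200.3 m³/day.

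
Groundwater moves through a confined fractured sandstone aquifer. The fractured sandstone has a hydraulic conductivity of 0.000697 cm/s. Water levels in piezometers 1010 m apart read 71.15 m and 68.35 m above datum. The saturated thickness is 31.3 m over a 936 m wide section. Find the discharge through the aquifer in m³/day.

48.9

Convert K: 0.000697 cm/s × 864 = 0.6022 m/day.
Cross-sectional area A = 936 × 31.3 = 29297 m².
Hydraulic gradient i = (71.15 − 68.35) / 1010 = 2.8 / 1010 = 0.002772.
Darcy's law: Q = K · A · i = 0.6022 × 29297 × 0.002772 = 48.91 m³/day.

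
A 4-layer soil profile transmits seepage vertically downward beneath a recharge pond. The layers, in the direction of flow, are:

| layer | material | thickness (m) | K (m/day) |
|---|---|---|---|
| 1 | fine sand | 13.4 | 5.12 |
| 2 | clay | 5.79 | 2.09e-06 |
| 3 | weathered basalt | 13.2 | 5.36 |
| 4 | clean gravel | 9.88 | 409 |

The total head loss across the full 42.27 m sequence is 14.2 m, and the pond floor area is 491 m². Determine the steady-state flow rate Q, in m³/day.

0.00252

Flow is perpendicular to layering, so the layers act in series and the equivalent K is the thickness-weighted harmonic mean.
Total thickness L = 13.4 + 5.79 + 13.2 + 9.88 = 42.27 m.
Σ(b_i/K_i) = 13.4/5.12 + 5.79/2.09e-06 + 13.2/5.36 + 9.88/409 = 2.770e+06 d.
K_eq = L / Σ(b_i/K_i) = 42.27 / 2.770e+06 = 1.526e-05 m/day.
Q = K_eq · A · (Δh/L) = 1.526e-05 × 491 × (14.2/42.27) = 0.002517 m³/day.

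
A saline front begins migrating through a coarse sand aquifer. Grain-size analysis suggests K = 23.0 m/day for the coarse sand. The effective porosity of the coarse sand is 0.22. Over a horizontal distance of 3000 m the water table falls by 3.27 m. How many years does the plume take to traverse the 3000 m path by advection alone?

Hydraulic gradient i = Δh / L = 3.27 / 3000 = 0.001090.
Darcy flux q = K · i = 23.00 × 0.001090 = 0.02507 m/day.
Seepage velocity v = q / n_e = 0.02507 / 0.22 = 0.1140 m/day.
Travel time t = L / v = 3000 / 0.1140 = 26326 days = 72.08 years.

72.1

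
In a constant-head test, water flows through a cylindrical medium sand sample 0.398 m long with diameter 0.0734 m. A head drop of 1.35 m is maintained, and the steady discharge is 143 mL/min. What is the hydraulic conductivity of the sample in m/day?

14.3

Cross-sectional area A = π·(d/2)² = π × (0.0734/2)² = 0.004231 m².
Convert discharge: 143 mL/min = 2.383e-06 m³/s.
Darcy's law rearranged: K = Q·L / (A·Δh) = 2.383e-06 × 0.398 / (0.004231 × 1.35) = 0.0001661 m/s = 14.35 m/day.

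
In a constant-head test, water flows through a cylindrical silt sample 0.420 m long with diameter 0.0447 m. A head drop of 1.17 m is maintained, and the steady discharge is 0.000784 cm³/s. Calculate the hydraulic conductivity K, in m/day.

Cross-sectional area A = π·(d/2)² = π × (0.0447/2)² = 0.001569 m².
Convert discharge: 0.000784 cm³/s = 7.840e-10 m³/s.
Darcy's law rearranged: K = Q·L / (A·Δh) = 7.840e-10 × 0.420 / (0.001569 × 1.17) = 1.793e-07 m/s = 0.01549 m/day.

0.0155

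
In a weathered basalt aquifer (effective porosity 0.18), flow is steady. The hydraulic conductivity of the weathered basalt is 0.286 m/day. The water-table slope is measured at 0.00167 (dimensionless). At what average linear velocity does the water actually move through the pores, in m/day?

Hydraulic gradient i = 0.00167.
Darcy flux q = K · i = 0.2860 × 0.001670 = 0.0004776 m/day.
Seepage velocity v = q / n_e = 0.0004776 / 0.18 = 0.002653 m/day.

0.00265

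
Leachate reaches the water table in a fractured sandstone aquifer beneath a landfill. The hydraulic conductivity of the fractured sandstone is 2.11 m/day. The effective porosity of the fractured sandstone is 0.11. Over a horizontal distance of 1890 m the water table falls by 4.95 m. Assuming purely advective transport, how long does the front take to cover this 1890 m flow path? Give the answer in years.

Hydraulic gradient i = Δh / L = 4.95 / 1890 = 0.002619.
Darcy flux q = K · i = 2.110 × 0.002619 = 0.005526 m/day.
Seepage velocity v = q / n_e = 0.005526 / 0.11 = 0.05024 m/day.
Travel time t = L / v = 1890 / 0.05024 = 37621 days = 103.0 years.

103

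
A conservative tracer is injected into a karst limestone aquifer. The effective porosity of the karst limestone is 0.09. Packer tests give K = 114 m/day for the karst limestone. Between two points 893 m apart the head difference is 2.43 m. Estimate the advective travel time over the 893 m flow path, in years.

0.709

Hydraulic gradient i = Δh / L = 2.43 / 893 = 0.002721.
Darcy flux q = K · i = 114.0 × 0.002721 = 0.3102 m/day.
Seepage velocity v = q / n_e = 0.3102 / 0.09 = 3.447 m/day.
Travel time t = L / v = 893 / 3.447 = 259.1 days = 0.7093 years.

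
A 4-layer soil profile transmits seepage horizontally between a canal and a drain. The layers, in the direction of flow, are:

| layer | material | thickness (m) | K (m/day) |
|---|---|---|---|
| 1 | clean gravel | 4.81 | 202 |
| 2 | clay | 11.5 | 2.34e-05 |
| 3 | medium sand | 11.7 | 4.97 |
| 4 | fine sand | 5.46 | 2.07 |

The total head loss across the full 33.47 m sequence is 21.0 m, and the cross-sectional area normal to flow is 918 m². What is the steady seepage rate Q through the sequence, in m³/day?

Flow is perpendicular to layering, so the layers act in series and the equivalent K is the thickness-weighted harmonic mean.
Total thickness L = 4.81 + 11.5 + 11.7 + 5.46 = 33.47 m.
Σ(b_i/K_i) = 4.81/202 + 11.5/2.34e-05 + 11.7/4.97 + 5.46/2.07 = 4.915e+05 d.
K_eq = L / Σ(b_i/K_i) = 33.47 / 4.915e+05 = 6.810e-05 m/day.
Q = K_eq · A · (Δh/L) = 6.810e-05 × 918 × (21.0/33.47) = 0.03923 m³/day.

0.0392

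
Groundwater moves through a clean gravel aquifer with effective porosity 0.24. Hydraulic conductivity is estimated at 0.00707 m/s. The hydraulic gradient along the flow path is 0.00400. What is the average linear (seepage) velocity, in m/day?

Convert K: 0.00707 m/s × 86400 = 610.8 m/day.
Hydraulic gradient i = 0.00400.
Darcy flux q = K · i = 610.8 × 0.004000 = 2.443 m/day.
Seepage velocity v = q / n_e = 2.443 / 0.24 = 10.18 m/day.

10.2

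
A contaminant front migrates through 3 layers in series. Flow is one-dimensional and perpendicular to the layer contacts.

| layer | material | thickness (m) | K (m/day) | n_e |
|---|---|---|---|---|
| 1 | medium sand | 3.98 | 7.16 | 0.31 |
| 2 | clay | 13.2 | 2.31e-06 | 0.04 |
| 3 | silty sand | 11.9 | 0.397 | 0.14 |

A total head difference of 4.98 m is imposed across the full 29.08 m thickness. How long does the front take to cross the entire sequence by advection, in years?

With flow normal to the layers, continuity requires the same specific discharge q through every layer.
Σ(b_i/K_i) = 3.98/7.16 + 13.2/2.31e-06 + 11.9/0.397 = 5.714e+06 d.
q = Δh / Σ(b_i/K_i) = 4.98 / 5.714e+06 = 8.715e-07 m/day.
In each layer the seepage velocity is v_i = q/n_i, so the layer transit time is t_i = b_i·n_i / q:
  layer 1 (medium sand): t_1 = 3.98 × 0.31 / 8.715e-07 = 1.416e+06 d
  layer 2 (clay): t_2 = 13.2 × 0.04 / 8.715e-07 = 6.059e+05 d
  layer 3 (silty sand): t_3 = 11.9 × 0.14 / 8.715e-07 = 1.912e+06 d
Total t = Σ t_i = 3.933e+06 days = 10769 years.

10800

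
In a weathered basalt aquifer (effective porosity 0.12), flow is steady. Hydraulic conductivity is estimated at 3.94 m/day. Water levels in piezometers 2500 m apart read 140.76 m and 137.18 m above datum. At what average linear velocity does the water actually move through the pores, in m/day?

0.0470

Hydraulic gradient i = (140.76 − 137.18) / 2500 = 3.58 / 2500 = 0.001432.
Darcy flux q = K · i = 3.940 × 0.001432 = 0.005642 m/day.
Seepage velocity v = q / n_e = 0.005642 / 0.12 = 0.04702 m/day.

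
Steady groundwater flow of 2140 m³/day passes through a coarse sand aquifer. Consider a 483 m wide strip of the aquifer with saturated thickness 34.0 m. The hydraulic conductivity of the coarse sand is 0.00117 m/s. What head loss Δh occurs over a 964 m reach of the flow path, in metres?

1.24

Convert K: 0.00117 m/s × 86400 = 101.1 m/day.
Cross-sectional area A = 483 × 34.0 = 16422 m².
From Q = K·A·i, i = Q / (K·A) = 2140 / (101.1 × 16422) = 0.001289.
Head loss Δh = i · L = 0.001289 × 964 = 1.243 m.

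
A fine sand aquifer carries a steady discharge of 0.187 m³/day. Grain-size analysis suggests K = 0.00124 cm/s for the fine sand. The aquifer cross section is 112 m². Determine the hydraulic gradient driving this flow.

0.00156

Convert K: 0.00124 cm/s × 864 = 1.071 m/day.
From Q = K·A·i, i = Q / (K·A) = 0.187 / (1.071 × 112.0) = 0.001558.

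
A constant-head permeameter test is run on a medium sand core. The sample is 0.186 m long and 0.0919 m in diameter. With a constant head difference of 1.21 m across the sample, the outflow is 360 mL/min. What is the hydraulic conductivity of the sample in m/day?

12.0

Cross-sectional area A = π·(d/2)² = π × (0.0919/2)² = 0.006633 m².
Convert discharge: 360 mL/min = 6.000e-06 m³/s.
Darcy's law rearranged: K = Q·L / (A·Δh) = 6.000e-06 × 0.186 / (0.006633 × 1.21) = 0.0001390 m/s = 12.01 m/day.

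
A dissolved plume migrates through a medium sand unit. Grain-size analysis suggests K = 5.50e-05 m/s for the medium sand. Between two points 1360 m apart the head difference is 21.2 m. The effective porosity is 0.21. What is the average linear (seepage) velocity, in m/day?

0.353

Convert K: 5.50e-05 m/s × 86400 = 4.752 m/day.
Hydraulic gradient i = Δh / L = 21.2 / 1360 = 0.01559.
Darcy flux q = K · i = 4.752 × 0.01559 = 0.07408 m/day.
Seepage velocity v = q / n_e = 0.07408 / 0.21 = 0.3527 m/day.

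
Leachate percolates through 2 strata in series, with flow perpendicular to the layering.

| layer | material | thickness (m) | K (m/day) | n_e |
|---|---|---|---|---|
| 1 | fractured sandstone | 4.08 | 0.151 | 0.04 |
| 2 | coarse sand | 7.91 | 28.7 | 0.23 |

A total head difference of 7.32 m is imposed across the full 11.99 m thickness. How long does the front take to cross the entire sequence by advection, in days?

With flow normal to the layers, continuity requires the same specific discharge q through every layer.
Σ(b_i/K_i) = 4.08/0.151 + 7.91/28.7 = 27.30 d.
q = Δh / Σ(b_i/K_i) = 7.32 / 27.30 = 0.2682 m/day.
In each layer the seepage velocity is v_i = q/n_i, so the layer transit time is t_i = b_i·n_i / q:
  layer 1 (fractured sandstone): t_1 = 4.08 × 0.04 / 0.2682 = 0.6086 d
  layer 2 (coarse sand): t_2 = 7.91 × 0.23 / 0.2682 = 6.784 d
Total t = Σ t_i = 7.393 days.

7.39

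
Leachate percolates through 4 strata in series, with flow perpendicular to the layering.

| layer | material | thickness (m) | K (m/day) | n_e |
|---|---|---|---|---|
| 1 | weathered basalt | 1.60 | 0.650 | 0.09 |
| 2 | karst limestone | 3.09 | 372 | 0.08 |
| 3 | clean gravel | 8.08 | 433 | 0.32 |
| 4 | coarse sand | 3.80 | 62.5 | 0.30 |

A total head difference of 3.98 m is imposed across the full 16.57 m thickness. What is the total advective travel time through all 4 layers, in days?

2.64

With flow normal to the layers, continuity requires the same specific discharge q through every layer.
Σ(b_i/K_i) = 1.60/0.650 + 3.09/372 + 8.08/433 + 3.80/62.5 = 2.549 d.
q = Δh / Σ(b_i/K_i) = 3.98 / 2.549 = 1.561 m/day.
In each layer the seepage velocity is v_i = q/n_i, so the layer transit time is t_i = b_i·n_i / q:
  layer 1 (weathered basalt): t_1 = 1.60 × 0.09 / 1.561 = 0.09224 d
  layer 2 (karst limestone): t_2 = 3.09 × 0.08 / 1.561 = 0.1583 d
  layer 3 (clean gravel): t_3 = 8.08 × 0.32 / 1.561 = 1.656 d
  layer 4 (coarse sand): t_4 = 3.80 × 0.30 / 1.561 = 0.7302 d
Total t = Σ t_i = 2.637 days.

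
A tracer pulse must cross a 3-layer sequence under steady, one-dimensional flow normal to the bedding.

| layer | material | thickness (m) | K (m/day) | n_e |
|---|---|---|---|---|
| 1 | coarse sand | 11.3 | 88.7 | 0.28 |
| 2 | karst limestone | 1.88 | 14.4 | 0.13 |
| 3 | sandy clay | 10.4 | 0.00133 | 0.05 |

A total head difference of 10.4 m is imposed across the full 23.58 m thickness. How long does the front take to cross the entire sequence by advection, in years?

With flow normal to the layers, continuity requires the same specific discharge q through every layer.
Σ(b_i/K_i) = 11.3/88.7 + 1.88/14.4 + 10.4/0.00133 = 7820 d.
q = Δh / Σ(b_i/K_i) = 10.4 / 7820 = 0.001330 m/day.
In each layer the seepage velocity is v_i = q/n_i, so the layer transit time is t_i = b_i·n_i / q:
  layer 1 (coarse sand): t_1 = 11.3 × 0.28 / 0.001330 = 2379 d
  layer 2 (karst limestone): t_2 = 1.88 × 0.13 / 0.001330 = 183.8 d
  layer 3 (sandy clay): t_3 = 10.4 × 0.05 / 0.001330 = 391.0 d
Total t = Σ t_i = 2954 days = 8.087 years.

8.09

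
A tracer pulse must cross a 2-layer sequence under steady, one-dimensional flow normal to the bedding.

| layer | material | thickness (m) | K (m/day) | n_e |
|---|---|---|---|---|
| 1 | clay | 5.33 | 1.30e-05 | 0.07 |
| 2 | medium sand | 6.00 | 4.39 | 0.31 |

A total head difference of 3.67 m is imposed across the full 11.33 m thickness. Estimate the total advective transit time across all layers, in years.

683

With flow normal to the layers, continuity requires the same specific discharge q through every layer.
Σ(b_i/K_i) = 5.33/1.30e-05 + 6.00/4.39 = 4.100e+05 d.
q = Δh / Σ(b_i/K_i) = 3.67 / 4.100e+05 = 8.951e-06 m/day.
In each layer the seepage velocity is v_i = q/n_i, so the layer transit time is t_i = b_i·n_i / q:
  layer 1 (clay): t_1 = 5.33 × 0.07 / 8.951e-06 = 41682 d
  layer 2 (medium sand): t_2 = 6.00 × 0.31 / 8.951e-06 = 2.078e+05 d
Total t = Σ t_i = 2.495e+05 days = 683.0 years.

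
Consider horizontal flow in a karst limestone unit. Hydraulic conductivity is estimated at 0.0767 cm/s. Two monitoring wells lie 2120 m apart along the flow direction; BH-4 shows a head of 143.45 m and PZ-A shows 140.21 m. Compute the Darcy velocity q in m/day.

Convert K: 0.0767 cm/s × 864 = 66.27 m/day.
Hydraulic gradient i = (143.45 − 140.21) / 2120 = 3.24 / 2120 = 0.001528.
Specific discharge q = K · i = 66.27 × 0.001528 = 0.1013 m/day.

0.101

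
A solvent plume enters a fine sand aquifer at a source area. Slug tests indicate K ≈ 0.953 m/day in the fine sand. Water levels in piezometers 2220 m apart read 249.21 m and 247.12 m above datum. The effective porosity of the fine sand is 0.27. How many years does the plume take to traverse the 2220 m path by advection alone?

1830

Hydraulic gradient i = (249.21 − 247.12) / 2220 = 2.09 / 2220 = 0.0009414.
Darcy flux q = K · i = 0.9530 × 0.0009414 = 0.0008972 m/day.
Seepage velocity v = q / n_e = 0.0008972 / 0.27 = 0.003323 m/day.
Travel time t = L / v = 2220 / 0.003323 = 6.681e+05 days = 1829 years.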